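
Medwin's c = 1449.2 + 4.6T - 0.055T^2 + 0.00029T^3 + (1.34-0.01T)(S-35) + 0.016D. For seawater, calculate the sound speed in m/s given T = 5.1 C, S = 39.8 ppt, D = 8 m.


c = 1449.2 + 4.6*5.1 - 0.055*5.1^2 + 0.00029*5.1^3 + (1.34 - 0.01*5.1)*(39.8 - 35) + 0.016*8 = 1477.58

1477.58 m/s


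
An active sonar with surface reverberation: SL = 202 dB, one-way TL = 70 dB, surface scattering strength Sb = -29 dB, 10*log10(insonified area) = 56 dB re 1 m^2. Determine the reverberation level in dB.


RL = SL - 2*TL + Sb + 10*log10(A) = 202 - 2*70 + (-29) + 56 = 89

89 dB


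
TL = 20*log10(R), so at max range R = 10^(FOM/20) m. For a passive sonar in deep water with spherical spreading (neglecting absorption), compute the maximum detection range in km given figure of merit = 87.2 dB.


At max range FOM = TL, so 20*log10(R) = 87.2
R = 10^(87.2/20) = 22908.68 m = 22.91 km

22.91 km


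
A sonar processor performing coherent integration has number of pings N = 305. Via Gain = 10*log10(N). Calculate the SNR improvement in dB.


Gain = 10*log10(305) = 24.84

24.84 dB


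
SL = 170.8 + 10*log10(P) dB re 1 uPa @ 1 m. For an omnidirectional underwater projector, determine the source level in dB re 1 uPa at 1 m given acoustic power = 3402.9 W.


206.12 dB


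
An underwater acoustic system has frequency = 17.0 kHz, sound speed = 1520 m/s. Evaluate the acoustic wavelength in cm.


lambda = c/f = 1520 / 17000 = 0.0894 m = 8.94 cm

8.94 cm


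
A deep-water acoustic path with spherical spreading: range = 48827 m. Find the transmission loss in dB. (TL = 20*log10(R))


TL = 20*log10(48827) = 93.77

93.77 dB


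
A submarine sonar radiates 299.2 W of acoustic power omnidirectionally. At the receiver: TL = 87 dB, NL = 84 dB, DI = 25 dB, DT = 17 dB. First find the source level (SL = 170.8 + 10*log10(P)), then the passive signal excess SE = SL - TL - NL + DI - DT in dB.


Step 1: SL = 170.8 + 10*log10(299.2) = 195.56 dB
Step 2: SE = SL - TL - NL + DI - DT = 195.56 - 87 - 84 + 25 - 17 = 32.56

32.56 dB


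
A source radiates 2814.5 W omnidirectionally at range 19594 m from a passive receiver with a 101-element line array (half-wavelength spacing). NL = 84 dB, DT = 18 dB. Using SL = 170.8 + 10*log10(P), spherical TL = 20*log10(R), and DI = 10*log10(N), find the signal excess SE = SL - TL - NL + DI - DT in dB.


37.49 dB


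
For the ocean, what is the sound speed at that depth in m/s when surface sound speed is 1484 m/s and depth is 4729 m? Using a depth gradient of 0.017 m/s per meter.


c = 1484 + 0.017 * 4729 = 1564.393

1564.393 m/s


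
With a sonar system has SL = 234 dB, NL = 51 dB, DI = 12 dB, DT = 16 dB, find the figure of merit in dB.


179 dB


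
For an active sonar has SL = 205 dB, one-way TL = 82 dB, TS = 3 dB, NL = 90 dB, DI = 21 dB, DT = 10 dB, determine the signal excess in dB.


SE = SL - 2*TL + TS - NL + DI - DT = 205 - 2*82 + (3) - 90 + 21 - 10 = -35

-35 dB


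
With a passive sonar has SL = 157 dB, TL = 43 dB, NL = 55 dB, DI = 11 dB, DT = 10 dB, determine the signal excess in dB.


SE = SL - TL - NL + DI - DT = 157 - 43 - 55 + 11 - 10 = 60

60 dB


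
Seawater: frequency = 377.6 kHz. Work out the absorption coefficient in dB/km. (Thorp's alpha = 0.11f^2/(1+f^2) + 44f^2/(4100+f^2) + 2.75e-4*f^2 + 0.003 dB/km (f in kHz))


f^2 = 142581.76
alpha = 0.11*142581.76/(1+142581.76) + 44*142581.76/(4100+142581.76) + 2.75e-4*142581.76 + 0.003 = 82.093

82.093 dB/km


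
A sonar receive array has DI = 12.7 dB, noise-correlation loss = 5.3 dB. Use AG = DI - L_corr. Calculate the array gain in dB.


AG = DI - L_corr = 12.7 - 5.3 = 7.4

7.4 dB


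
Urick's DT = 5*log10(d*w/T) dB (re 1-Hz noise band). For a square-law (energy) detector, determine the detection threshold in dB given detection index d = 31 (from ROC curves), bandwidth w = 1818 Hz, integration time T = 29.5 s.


DT = 5*log10(d*w/T) = 5*log10(31 * 1818 / 29.5) = 5*log10(1910.44) = 16.41

16.41 dB


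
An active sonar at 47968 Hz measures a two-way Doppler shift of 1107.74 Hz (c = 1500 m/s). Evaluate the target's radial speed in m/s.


17.32 m/s


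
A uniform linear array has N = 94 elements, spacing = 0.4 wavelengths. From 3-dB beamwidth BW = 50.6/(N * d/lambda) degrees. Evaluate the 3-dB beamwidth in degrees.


BW = 50.6 / (94 * 0.4) = 50.6 / 37.6 = 1.35

1.35 deg


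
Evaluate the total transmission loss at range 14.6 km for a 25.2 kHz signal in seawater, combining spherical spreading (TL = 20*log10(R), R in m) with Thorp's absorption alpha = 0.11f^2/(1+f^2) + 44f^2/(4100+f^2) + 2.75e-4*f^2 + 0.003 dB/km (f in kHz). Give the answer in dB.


Step 1 (Thorp): alpha = 0.11*635.04/(1+635.04) + 44*635.04/(4100+635.04) + 2.75e-4*635.04 + 0.003 = 6.1885 dB/km
Step 2: TL_spread = 20*log10(14600) = 83.29 dB
Step 3: TL_abs = alpha*R = 6.1885 * 14.6 = 90.35 dB
Step 4: TL_total = 83.29 + 90.35 = 173.64

173.64 dB


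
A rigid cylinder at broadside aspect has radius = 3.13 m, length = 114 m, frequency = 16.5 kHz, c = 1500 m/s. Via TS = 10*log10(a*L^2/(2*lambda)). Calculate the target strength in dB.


lambda = 1500/16500 = 0.09091 m
TS = 10*log10(3.13*114^2/(2*0.09091)) = 53.5

53.5 dB


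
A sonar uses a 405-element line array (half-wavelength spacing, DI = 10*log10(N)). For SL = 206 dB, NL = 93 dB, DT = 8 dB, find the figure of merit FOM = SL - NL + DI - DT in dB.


Step 1: DI = 10*log10(405) = 26.07 dB
Step 2: FOM = SL - NL + DI - DT = 206 - 93 + 26.07 - 8 = 131.07

131.07 dB


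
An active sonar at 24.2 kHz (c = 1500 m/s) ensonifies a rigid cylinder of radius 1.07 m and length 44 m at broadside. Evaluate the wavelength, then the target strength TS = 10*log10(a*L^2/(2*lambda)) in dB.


Step 1: lambda = c/f = 1500/24200 = 0.06198 m
Step 2: TS = 10*log10(a*L^2/(2*lambda)) = 10*log10(1.07*44^2/(2*0.06198)) = 42.23

42.23 dB


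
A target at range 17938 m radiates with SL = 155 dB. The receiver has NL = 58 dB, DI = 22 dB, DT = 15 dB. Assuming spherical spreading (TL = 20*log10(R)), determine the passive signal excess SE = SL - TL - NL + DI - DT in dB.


Step 1: TL = 20*log10(17938) = 85.08 dB
Step 2: SE = 155 - 85.08 - 58 + 22 - 15 = 18.92

18.92 dB


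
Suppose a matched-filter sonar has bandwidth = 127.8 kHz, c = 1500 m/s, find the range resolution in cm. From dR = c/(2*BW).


0.59 cm


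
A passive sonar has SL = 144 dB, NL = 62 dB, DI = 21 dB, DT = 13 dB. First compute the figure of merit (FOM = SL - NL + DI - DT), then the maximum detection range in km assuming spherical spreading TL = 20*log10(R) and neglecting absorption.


Step 1: FOM = SL - NL + DI - DT = 144 - 62 + 21 - 13 = 90 dB
Step 2: at max range FOM = TL = 20*log10(R), so R = 10^(90/20) = 31622.78 m = 31.62 km

31.62 km


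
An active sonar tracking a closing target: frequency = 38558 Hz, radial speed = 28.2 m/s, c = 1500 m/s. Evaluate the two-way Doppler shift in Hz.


fd = 2*f*v/c = 2 * 38558 * 28.2 / 1500 = 1449.78

1449.78 Hz


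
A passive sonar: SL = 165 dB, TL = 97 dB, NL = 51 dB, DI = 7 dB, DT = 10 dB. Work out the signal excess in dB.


SE = SL - TL - NL + DI - DT = 165 - 97 - 51 + 7 - 10 = 14

14 dB


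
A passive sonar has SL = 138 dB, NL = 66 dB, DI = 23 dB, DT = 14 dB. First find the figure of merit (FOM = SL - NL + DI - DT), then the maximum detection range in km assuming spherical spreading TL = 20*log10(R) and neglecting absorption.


Step 1: FOM = SL - NL + DI - DT = 138 - 66 + 23 - 14 = 81 dB
Step 2: at max range FOM = TL = 20*log10(R), so R = 10^(81/20) = 11220.18 m = 11.22 km

11.22 km


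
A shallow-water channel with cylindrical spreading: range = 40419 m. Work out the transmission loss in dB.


TL = 10*log10(40419) = 46.07

46.07 dB


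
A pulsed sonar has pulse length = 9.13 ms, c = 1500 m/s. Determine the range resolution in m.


dR = c*tau/2 = 1500 * 9.13e-3 / 2 = 6.8475

6.8475 m


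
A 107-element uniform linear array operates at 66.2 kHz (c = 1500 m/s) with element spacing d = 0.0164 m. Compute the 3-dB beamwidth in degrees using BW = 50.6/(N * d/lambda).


0.65 deg


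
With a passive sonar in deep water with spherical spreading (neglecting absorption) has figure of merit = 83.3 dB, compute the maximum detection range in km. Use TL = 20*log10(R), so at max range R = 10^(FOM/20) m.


At max range FOM = TL, so 20*log10(R) = 83.3
R = 10^(83.3/20) = 14621.77 m = 14.62 km

14.62 km


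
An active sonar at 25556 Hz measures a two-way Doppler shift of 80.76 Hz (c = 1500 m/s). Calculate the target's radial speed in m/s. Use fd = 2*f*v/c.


From fd = 2*f*v/c, v = c*fd/(2*f) = 1500 * 80.76 / (2*25556) = 2.37

2.37 m/s


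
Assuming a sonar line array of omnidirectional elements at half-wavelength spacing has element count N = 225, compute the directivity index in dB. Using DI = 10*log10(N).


DI = 10*log10(225) = 23.52

23.52 dB


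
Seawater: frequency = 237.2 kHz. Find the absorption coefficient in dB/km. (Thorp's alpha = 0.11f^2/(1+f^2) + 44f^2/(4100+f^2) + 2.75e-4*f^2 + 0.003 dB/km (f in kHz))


f^2 = 56263.84
alpha = 0.11*56263.84/(1+56263.84) + 44*56263.84/(4100+56263.84) + 2.75e-4*56263.84 + 0.003 = 56.597

56.597 dB/km


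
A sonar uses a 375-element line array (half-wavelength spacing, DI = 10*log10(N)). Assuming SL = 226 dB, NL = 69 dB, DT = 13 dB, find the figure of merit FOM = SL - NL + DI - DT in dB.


Step 1: DI = 10*log10(375) = 25.74 dB
Step 2: FOM = SL - NL + DI - DT = 226 - 69 + 25.74 - 13 = 169.74

169.74 dB


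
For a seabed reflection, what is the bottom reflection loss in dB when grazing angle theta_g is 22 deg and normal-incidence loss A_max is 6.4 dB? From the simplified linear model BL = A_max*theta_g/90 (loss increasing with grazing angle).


BL = A_max * theta_g / 90 = 6.4 * 22 / 90 = 1.56

1.56 dB


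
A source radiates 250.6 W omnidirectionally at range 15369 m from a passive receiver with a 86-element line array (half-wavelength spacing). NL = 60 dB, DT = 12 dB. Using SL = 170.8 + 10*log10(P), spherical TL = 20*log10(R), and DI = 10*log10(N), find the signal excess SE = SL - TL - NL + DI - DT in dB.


Step 1: SL = 170.8 + 10*log10(250.6) = 194.79 dB
Step 2: TL = 20*log10(15369) = 83.73 dB
Step 3: DI = 10*log10(86) = 19.34 dB
Step 4: SE = SL - TL - NL + DI - DT = 194.79 - 83.73 - 60 + 19.34 - 12 = 58.4

58.4 dB


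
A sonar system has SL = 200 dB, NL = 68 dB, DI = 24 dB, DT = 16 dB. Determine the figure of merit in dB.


FOM = SL - NL + DI - DT = 200 - 68 + 24 - 16 = 140

140 dB


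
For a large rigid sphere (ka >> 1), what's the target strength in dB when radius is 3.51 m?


4.89 dB


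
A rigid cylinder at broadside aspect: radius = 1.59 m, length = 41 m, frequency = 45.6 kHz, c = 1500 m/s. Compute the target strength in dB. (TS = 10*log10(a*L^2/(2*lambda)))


lambda = 1500/45600 = 0.03289 m
TS = 10*log10(1.59*41^2/(2*0.03289)) = 46.09

46.09 dB


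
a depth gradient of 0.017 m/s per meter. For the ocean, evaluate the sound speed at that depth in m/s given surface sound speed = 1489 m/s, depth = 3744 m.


1552.648 m/s


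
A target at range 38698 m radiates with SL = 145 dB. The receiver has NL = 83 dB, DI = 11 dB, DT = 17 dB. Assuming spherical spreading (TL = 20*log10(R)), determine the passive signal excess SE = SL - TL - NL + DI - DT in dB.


-35.75 dB


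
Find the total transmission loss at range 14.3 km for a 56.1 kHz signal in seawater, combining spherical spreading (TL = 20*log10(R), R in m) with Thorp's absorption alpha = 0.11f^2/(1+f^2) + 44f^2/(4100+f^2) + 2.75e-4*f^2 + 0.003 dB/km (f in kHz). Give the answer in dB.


Step 1 (Thorp): alpha = 0.11*3147.21/(1+3147.21) + 44*3147.21/(4100+3147.21) + 2.75e-4*3147.21 + 0.003 = 20.0861 dB/km
Step 2: TL_spread = 20*log10(14300) = 83.11 dB
Step 3: TL_abs = alpha*R = 20.0861 * 14.3 = 287.23 dB
Step 4: TL_total = 83.11 + 287.23 = 370.34

370.34 dB


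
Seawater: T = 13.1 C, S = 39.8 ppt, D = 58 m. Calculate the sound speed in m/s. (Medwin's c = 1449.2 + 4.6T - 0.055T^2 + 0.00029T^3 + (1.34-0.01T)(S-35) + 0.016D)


1507.4 m/s


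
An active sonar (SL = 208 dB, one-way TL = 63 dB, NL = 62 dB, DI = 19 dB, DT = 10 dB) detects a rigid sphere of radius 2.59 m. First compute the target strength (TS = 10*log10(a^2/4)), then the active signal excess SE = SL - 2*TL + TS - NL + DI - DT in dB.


Step 1: TS = 10*log10(2.59^2/4) = 2.25 dB
Step 2: SE = SL - 2*TL + TS - NL + DI - DT = 208 - 2*63 + (2.25) - 62 + 19 - 10 = 31.25

31.25 dB


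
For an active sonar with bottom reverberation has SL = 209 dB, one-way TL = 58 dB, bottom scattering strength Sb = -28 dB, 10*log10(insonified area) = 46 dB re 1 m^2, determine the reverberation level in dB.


111 dB


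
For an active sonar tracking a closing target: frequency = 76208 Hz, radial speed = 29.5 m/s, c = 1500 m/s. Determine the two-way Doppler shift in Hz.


2997.51 Hz


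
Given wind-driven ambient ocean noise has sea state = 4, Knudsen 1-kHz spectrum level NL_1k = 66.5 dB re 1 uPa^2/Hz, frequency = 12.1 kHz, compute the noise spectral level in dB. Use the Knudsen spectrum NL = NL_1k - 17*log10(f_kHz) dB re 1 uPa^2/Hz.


48.09 dB


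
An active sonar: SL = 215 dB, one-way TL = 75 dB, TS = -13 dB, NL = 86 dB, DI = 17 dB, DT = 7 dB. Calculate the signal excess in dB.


SE = SL - 2*TL + TS - NL + DI - DT = 215 - 2*75 + (-13) - 86 + 17 - 7 = -24

-24 dB


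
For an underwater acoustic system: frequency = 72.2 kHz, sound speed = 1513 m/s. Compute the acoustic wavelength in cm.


lambda = c/f = 1513 / 72200 = 0.021 m = 2.1 cm

2.1 cm


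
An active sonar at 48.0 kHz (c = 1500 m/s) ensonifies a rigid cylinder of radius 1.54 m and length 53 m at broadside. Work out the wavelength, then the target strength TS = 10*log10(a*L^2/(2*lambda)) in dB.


Step 1: lambda = c/f = 1500/48000 = 0.03125 m
Step 2: TS = 10*log10(a*L^2/(2*lambda)) = 10*log10(1.54*53^2/(2*0.03125)) = 48.4

48.4 dB


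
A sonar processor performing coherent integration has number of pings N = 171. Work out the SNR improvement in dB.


Gain = 10*log10(171) = 22.33

22.33 dB


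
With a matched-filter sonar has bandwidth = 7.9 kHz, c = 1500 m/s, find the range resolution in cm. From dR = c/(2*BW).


9.49 cm


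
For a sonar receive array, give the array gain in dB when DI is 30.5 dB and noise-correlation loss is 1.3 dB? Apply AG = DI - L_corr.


29.2 dB


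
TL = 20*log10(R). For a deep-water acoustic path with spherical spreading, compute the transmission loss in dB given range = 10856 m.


TL = 20*log10(10856) = 80.71

80.71 dB


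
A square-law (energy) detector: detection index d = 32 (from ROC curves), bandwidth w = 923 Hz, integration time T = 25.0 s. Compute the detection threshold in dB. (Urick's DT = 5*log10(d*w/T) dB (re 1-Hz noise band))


15.36 dB


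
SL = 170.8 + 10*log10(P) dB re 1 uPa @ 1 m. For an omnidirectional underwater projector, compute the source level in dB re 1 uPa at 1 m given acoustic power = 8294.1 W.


209.99 dB


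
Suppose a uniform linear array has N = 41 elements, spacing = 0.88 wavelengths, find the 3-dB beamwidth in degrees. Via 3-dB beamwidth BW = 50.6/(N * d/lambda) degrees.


1.4 deg


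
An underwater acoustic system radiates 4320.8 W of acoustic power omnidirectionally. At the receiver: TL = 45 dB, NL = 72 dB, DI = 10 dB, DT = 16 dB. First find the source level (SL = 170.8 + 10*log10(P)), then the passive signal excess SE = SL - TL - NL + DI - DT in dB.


Step 1: SL = 170.8 + 10*log10(4320.8) = 207.16 dB
Step 2: SE = SL - TL - NL + DI - DT = 207.16 - 45 - 72 + 10 - 16 = 84.16

84.16 dB


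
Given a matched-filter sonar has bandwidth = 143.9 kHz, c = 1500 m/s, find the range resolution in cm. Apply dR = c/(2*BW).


dR = c/(2*BW) = 1500 / (2 * 143.9e3) = 0.0052 m = 0.52 cm

0.52 cm


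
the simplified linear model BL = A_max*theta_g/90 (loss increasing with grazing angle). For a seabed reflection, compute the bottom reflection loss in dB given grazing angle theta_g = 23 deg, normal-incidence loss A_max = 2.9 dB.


BL = A_max * theta_g / 90 = 2.9 * 23 / 90 = 0.74

0.74 dB


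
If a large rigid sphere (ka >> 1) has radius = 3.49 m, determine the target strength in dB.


TS = 10*log10(3.49^2 / 4) = 10*log10(3.045025) = 4.84

4.84 dB


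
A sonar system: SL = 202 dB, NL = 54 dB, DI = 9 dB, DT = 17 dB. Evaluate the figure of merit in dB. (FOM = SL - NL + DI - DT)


FOM = SL - NL + DI - DT = 202 - 54 + 9 - 17 = 140

140 dB


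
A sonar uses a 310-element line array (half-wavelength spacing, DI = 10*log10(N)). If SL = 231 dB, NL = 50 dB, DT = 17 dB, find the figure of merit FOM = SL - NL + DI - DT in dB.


Step 1: DI = 10*log10(310) = 24.91 dB
Step 2: FOM = SL - NL + DI - DT = 231 - 50 + 24.91 - 17 = 188.91

188.91 dB


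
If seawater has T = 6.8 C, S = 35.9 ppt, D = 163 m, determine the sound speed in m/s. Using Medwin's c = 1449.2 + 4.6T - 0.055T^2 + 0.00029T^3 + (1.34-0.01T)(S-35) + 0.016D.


1481.78 m/s


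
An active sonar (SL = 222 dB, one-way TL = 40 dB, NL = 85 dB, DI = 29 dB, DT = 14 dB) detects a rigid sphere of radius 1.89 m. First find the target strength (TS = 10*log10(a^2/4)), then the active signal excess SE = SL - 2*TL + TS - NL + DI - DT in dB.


Step 1: TS = 10*log10(1.89^2/4) = -0.49 dB
Step 2: SE = SL - 2*TL + TS - NL + DI - DT = 222 - 2*40 + (-0.49) - 85 + 29 - 14 = 71.51

71.51 dB


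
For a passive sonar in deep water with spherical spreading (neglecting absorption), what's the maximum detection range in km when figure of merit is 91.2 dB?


At max range FOM = TL, so 20*log10(R) = 91.2
R = 10^(91.2/20) = 36307.81 m = 36.31 km

36.31 km


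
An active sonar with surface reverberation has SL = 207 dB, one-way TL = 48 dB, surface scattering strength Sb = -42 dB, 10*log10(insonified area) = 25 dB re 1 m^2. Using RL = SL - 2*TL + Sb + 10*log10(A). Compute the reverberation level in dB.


94 dB


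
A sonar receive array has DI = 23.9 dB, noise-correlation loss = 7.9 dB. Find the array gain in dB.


AG = DI - L_corr = 23.9 - 7.9 = 16.0

16.0 dB


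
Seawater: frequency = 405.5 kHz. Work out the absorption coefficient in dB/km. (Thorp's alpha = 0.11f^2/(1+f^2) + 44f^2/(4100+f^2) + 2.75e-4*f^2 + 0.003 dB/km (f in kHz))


f^2 = 164430.25
alpha = 0.11*164430.25/(1+164430.25) + 44*164430.25/(4100+164430.25) + 2.75e-4*164430.25 + 0.003 = 88.261

88.261 dB/km


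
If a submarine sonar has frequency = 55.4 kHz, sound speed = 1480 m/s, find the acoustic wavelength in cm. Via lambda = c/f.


2.67 cm


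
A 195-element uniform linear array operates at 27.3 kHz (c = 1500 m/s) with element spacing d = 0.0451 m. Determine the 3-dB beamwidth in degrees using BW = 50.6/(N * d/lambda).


Step 1: lambda = 1500/27300 = 0.05495 m
Step 2: d/lambda = 0.0451/0.05495 = 0.8207
Step 3: BW = 50.6/(N * d/lambda) = 50.6/(195 * 0.8207) = 0.32

0.32 deg


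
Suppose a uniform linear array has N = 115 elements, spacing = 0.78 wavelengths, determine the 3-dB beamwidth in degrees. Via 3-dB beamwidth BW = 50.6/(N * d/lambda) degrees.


0.56 deg


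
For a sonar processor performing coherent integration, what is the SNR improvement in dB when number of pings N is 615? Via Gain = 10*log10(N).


Gain = 10*log10(615) = 27.89

27.89 dB


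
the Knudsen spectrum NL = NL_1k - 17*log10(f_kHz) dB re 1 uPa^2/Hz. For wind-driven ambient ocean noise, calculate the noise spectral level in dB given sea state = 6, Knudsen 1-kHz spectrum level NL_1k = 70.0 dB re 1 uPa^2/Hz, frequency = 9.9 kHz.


53.07 dB


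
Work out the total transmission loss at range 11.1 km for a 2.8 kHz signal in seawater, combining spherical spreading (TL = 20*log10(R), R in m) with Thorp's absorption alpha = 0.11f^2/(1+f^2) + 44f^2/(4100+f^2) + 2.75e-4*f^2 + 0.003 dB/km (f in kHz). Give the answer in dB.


Step 1 (Thorp): alpha = 0.11*7.84/(1+7.84) + 44*7.84/(4100+7.84) + 2.75e-4*7.84 + 0.003 = 0.1867 dB/km
Step 2: TL_spread = 20*log10(11100) = 80.91 dB
Step 3: TL_abs = alpha*R = 0.1867 * 11.1 = 2.07 dB
Step 4: TL_total = 80.91 + 2.07 = 82.98

82.98 dB


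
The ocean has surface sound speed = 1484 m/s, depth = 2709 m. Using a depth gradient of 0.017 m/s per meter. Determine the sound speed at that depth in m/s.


c = 1484 + 0.017 * 2709 = 1530.053

1530.053 m/s


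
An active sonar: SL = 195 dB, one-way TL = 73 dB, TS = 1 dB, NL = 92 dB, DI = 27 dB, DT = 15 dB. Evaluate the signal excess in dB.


SE = SL - 2*TL + TS - NL + DI - DT = 195 - 2*73 + (1) - 92 + 27 - 15 = -30

-30 dB


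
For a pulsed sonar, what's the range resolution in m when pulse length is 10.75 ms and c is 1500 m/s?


8.0625 m


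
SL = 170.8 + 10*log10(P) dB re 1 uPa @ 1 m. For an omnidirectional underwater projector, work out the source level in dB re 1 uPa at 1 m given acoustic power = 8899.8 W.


SL = 170.8 + 10*log10(8899.8) = 170.8 + 39.49 = 210.29

210.29 dB


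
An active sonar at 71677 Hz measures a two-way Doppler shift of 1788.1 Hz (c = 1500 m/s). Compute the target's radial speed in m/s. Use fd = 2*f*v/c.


From fd = 2*f*v/c, v = c*fd/(2*f) = 1500 * 1788.1 / (2*71677) = 18.71

18.71 m/s


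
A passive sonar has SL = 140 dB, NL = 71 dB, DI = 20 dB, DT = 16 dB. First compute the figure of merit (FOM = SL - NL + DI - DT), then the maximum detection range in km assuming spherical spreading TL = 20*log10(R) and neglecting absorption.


Step 1: FOM = SL - NL + DI - DT = 140 - 71 + 20 - 16 = 73 dB
Step 2: at max range FOM = TL = 20*log10(R), so R = 10^(73/20) = 4466.84 m = 4.47 km

4.47 km


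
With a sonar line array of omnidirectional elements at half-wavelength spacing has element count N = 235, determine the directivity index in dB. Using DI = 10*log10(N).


DI = 10*log10(235) = 23.71

23.71 dB


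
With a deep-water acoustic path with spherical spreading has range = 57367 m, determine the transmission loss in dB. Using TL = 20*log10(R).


TL = 20*log10(57367) = 95.17

95.17 dB


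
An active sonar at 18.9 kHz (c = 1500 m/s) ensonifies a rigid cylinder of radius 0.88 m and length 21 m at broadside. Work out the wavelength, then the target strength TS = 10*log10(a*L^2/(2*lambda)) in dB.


Step 1: lambda = c/f = 1500/18900 = 0.07937 m
Step 2: TS = 10*log10(a*L^2/(2*lambda)) = 10*log10(0.88*21^2/(2*0.07937)) = 33.88

33.88 dB


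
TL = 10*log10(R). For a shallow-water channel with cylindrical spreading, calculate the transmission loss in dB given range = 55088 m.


47.41 dB


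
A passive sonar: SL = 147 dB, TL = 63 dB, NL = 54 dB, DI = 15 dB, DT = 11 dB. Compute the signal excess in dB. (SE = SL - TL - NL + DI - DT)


SE = SL - TL - NL + DI - DT = 147 - 63 - 54 + 15 - 11 = 34

34 dB


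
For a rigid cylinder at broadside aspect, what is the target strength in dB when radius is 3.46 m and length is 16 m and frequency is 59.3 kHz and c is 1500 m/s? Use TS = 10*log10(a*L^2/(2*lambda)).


42.43 dB


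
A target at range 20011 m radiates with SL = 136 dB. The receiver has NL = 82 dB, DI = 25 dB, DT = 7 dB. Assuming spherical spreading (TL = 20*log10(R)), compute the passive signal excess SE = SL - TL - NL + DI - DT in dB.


Step 1: TL = 20*log10(20011) = 86.03 dB
Step 2: SE = 136 - 86.03 - 82 + 25 - 7 = -14.03

-14.03 dB


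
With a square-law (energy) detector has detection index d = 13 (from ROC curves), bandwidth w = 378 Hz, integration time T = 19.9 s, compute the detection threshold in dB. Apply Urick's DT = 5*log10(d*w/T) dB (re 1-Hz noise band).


DT = 5*log10(d*w/T) = 5*log10(13 * 378 / 19.9) = 5*log10(246.93) = 11.96

11.96 dB


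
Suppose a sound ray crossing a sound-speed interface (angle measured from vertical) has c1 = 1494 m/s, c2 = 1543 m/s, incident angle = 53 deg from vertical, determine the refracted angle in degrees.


sin(theta2) = (c2/c1)*sin(theta1) = (1543/1494)*sin(53 deg) = 0.82483
theta2 = arcsin(0.82483) = 55.57

55.57 deg


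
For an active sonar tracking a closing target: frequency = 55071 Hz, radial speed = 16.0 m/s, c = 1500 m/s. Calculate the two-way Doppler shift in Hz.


1174.85 Hz


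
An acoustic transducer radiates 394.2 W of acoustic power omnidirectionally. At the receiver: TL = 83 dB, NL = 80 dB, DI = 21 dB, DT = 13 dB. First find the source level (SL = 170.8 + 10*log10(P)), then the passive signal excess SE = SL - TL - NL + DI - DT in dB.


Step 1: SL = 170.8 + 10*log10(394.2) = 196.76 dB
Step 2: SE = SL - TL - NL + DI - DT = 196.76 - 83 - 80 + 21 - 13 = 41.76

41.76 dB


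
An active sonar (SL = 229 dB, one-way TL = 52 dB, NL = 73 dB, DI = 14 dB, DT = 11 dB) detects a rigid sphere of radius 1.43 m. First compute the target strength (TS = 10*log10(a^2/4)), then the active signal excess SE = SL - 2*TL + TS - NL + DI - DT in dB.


Step 1: TS = 10*log10(1.43^2/4) = -2.91 dB
Step 2: SE = SL - 2*TL + TS - NL + DI - DT = 229 - 2*52 + (-2.91) - 73 + 14 - 11 = 52.09

52.09 dB


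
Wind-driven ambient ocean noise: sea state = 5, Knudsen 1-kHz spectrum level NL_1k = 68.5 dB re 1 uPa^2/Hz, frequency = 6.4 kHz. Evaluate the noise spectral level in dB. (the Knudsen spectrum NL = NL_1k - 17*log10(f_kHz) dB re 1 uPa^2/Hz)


NL = NL_1k - 17*log10(f_kHz) = 68.5 - 17*log10(6.4) = 68.5 - (13.71) = 54.79

54.79 dB


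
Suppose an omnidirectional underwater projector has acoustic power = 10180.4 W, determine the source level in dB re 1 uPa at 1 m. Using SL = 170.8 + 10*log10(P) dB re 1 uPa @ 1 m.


SL = 170.8 + 10*log10(10180.4) = 170.8 + 40.08 = 210.88

210.88 dB


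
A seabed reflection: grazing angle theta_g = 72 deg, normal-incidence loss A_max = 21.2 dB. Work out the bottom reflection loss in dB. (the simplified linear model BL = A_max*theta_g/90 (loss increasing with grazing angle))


16.96 dB


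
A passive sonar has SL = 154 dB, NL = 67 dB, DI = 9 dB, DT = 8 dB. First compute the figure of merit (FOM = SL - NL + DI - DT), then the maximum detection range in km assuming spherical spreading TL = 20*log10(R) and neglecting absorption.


Step 1: FOM = SL - NL + DI - DT = 154 - 67 + 9 - 8 = 88 dB
Step 2: at max range FOM = TL = 20*log10(R), so R = 10^(88/20) = 25118.86 m = 25.12 km

25.12 km


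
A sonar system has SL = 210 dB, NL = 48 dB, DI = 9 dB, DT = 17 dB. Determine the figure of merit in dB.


FOM = SL - NL + DI - DT = 210 - 48 + 9 - 17 = 154

154 dB


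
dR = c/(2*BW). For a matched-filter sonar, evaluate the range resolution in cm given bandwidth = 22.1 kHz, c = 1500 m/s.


dR = c/(2*BW) = 1500 / (2 * 22.1e3) = 0.0339 m = 3.39 cm

3.39 cm


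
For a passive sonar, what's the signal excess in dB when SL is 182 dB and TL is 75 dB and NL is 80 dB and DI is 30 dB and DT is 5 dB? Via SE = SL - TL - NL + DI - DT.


SE = SL - TL - NL + DI - DT = 182 - 75 - 80 + 30 - 5 = 52

52 dB


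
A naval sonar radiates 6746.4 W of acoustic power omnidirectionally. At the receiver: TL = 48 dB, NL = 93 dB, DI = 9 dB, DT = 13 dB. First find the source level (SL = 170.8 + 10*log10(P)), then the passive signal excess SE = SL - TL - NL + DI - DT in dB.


Step 1: SL = 170.8 + 10*log10(6746.4) = 209.09 dB
Step 2: SE = SL - TL - NL + DI - DT = 209.09 - 48 - 93 + 9 - 13 = 64.09

64.09 dB


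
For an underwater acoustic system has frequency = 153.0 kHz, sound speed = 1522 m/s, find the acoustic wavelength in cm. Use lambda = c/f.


lambda = c/f = 1522 / 153000 = 0.0099 m = 0.99 cm

0.99 cm


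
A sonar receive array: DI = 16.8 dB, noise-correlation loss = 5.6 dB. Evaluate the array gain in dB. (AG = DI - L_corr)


11.2 dB


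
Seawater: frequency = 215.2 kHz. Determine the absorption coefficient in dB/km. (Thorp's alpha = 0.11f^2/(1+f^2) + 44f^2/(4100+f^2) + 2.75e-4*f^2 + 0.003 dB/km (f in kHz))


f^2 = 46311.04
alpha = 0.11*46311.04/(1+46311.04) + 44*46311.04/(4100+46311.04) + 2.75e-4*46311.04 + 0.003 = 53.27

53.27 dB/km


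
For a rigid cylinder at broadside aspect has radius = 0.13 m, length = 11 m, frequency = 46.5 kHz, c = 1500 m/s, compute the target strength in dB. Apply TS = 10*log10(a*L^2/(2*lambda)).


lambda = 1500/46500 = 0.03226 m
TS = 10*log10(0.13*11^2/(2*0.03226)) = 23.87

23.87 dB


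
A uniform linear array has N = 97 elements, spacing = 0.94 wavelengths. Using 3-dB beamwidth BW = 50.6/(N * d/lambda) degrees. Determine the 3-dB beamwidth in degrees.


0.55 deg


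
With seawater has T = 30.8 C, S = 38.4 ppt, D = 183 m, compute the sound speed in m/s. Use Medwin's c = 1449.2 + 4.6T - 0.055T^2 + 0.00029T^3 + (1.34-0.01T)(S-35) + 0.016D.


c = 1449.2 + 4.6*30.8 - 0.055*30.8^2 + 0.00029*30.8^3 + (1.34 - 0.01*30.8)*(38.4 - 35) + 0.016*183 = 1553.61

1553.61 m/s


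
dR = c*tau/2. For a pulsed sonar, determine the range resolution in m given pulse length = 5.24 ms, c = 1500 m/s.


dR = c*tau/2 = 1500 * 5.24e-3 / 2 = 3.93

3.93 m


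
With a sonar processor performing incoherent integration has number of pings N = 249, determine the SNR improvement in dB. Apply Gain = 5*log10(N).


Gain = 5*log10(249) = 11.98

11.98 dB


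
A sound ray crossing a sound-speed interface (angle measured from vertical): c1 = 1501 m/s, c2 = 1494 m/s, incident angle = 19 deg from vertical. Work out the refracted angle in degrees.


sin(theta2) = (c2/c1)*sin(theta1) = (1494/1501)*sin(19 deg) = 0.32405
theta2 = arcsin(0.32405) = 18.91

18.91 deg


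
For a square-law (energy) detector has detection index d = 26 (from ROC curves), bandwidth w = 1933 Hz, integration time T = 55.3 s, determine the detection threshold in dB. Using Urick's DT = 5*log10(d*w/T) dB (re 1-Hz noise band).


14.79 dB


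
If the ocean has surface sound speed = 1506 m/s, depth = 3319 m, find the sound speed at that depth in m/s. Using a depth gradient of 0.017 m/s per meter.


c = 1506 + 0.017 * 3319 = 1562.423

1562.423 m/s


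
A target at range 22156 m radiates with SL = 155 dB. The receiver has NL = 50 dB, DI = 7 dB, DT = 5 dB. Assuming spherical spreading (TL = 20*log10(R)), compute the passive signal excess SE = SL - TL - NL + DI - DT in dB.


20.09 dB


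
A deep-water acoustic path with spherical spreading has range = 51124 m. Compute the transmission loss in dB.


TL = 20*log10(51124) = 94.17

94.17 dB


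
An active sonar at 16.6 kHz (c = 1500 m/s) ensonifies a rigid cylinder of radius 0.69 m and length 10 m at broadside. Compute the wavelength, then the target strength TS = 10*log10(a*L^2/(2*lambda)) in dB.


Step 1: lambda = c/f = 1500/16600 = 0.09036 m
Step 2: TS = 10*log10(a*L^2/(2*lambda)) = 10*log10(0.69*10^2/(2*0.09036)) = 25.82

25.82 dB


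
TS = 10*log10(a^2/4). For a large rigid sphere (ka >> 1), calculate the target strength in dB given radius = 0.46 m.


TS = 10*log10(0.46^2 / 4) = 10*log10(0.0529) = -12.77

-12.77 dB


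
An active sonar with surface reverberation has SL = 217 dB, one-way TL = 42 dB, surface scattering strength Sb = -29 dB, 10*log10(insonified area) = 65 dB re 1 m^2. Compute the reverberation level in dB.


RL = SL - 2*TL + Sb + 10*log10(A) = 217 - 2*42 + (-29) + 65 = 169

169 dB


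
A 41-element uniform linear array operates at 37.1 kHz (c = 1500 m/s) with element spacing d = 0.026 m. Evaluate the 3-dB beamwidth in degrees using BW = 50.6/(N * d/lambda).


1.92 deg


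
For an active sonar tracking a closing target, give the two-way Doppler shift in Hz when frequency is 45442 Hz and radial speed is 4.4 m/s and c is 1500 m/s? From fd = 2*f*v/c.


266.59 Hz


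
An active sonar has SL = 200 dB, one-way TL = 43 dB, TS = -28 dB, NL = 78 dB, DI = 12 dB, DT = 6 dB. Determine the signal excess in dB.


SE = SL - 2*TL + TS - NL + DI - DT = 200 - 2*43 + (-28) - 78 + 12 - 6 = 14

14 dB


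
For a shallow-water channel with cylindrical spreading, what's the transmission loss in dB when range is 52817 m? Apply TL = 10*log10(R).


TL = 10*log10(52817) = 47.23

47.23 dB


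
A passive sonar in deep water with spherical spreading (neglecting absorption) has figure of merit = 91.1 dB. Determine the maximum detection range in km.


35.89 km


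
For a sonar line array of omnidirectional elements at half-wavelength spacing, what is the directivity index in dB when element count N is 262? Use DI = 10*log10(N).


DI = 10*log10(262) = 24.18

24.18 dB


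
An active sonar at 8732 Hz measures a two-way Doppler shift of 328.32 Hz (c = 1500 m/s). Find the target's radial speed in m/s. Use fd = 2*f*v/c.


28.2 m/s


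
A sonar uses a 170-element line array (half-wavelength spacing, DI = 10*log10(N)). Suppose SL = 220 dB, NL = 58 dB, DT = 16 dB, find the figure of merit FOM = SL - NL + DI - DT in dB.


Step 1: DI = 10*log10(170) = 22.3 dB
Step 2: FOM = SL - NL + DI - DT = 220 - 58 + 22.3 - 16 = 168.3

168.3 dB


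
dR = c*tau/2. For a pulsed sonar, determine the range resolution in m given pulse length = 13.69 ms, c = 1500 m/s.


dR = c*tau/2 = 1500 * 13.69e-3 / 2 = 10.2675

10.2675 m


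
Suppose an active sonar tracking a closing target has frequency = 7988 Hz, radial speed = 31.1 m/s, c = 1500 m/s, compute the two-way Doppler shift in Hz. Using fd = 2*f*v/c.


331.24 Hz


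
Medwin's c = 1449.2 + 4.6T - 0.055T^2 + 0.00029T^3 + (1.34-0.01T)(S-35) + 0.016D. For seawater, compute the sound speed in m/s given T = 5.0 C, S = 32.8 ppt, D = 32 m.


c = 1449.2 + 4.6*5.0 - 0.055*5.0^2 + 0.00029*5.0^3 + (1.34 - 0.01*5.0)*(32.8 - 35) + 0.016*32 = 1468.54

1468.54 m/s


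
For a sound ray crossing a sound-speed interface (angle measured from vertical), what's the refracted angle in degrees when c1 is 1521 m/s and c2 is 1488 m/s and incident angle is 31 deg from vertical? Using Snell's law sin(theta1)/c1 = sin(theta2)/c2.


30.26 deg


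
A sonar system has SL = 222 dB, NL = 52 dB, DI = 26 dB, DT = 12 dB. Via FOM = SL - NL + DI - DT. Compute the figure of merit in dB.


184 dB


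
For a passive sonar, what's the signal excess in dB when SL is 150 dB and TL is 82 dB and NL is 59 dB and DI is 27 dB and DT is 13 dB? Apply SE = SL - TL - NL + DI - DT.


SE = SL - TL - NL + DI - DT = 150 - 82 - 59 + 27 - 13 = 23

23 dB


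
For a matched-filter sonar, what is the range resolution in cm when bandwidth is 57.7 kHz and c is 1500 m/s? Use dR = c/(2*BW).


dR = c/(2*BW) = 1500 / (2 * 57.7e3) = 0.013 m = 1.3 cm

1.3 cm


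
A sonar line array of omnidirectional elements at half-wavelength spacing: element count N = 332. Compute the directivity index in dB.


DI = 10*log10(332) = 25.21

25.21 dB


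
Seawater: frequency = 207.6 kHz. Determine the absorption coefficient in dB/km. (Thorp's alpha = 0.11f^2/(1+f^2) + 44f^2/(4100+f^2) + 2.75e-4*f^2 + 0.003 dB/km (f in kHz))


52.143 dB/km


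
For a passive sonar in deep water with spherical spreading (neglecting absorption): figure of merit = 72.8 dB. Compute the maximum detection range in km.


4.37 km


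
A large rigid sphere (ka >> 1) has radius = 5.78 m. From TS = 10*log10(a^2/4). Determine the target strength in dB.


TS = 10*log10(5.78^2 / 4) = 10*log10(8.3521) = 9.22

9.22 dB


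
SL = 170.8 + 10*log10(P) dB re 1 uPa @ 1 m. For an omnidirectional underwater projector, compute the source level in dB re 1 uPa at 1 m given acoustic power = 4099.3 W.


SL = 170.8 + 10*log10(4099.3) = 170.8 + 36.13 = 206.93

206.93 dB


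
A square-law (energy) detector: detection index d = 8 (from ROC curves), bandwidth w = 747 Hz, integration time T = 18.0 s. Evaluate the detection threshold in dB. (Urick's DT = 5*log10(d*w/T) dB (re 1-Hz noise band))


DT = 5*log10(d*w/T) = 5*log10(8 * 747 / 18.0) = 5*log10(332.0) = 12.61

12.61 dB


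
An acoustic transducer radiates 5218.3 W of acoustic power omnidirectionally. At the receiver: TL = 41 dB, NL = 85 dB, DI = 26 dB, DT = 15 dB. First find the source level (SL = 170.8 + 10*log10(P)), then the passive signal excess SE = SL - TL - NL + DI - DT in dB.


Step 1: SL = 170.8 + 10*log10(5218.3) = 207.98 dB
Step 2: SE = SL - TL - NL + DI - DT = 207.98 - 41 - 85 + 26 - 15 = 92.98

92.98 dB


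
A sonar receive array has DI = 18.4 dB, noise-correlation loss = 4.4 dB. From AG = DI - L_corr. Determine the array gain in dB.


AG = DI - L_corr = 18.4 - 4.4 = 14.0

14.0 dB


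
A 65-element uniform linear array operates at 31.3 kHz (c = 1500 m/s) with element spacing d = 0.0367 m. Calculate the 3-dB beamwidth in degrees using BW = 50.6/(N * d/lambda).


Step 1: lambda = 1500/31300 = 0.04792 m
Step 2: d/lambda = 0.0367/0.04792 = 0.7659
Step 3: BW = 50.6/(N * d/lambda) = 50.6/(65 * 0.7659) = 1.02

1.02 deg


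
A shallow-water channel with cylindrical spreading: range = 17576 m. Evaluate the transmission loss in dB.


TL = 10*log10(17576) = 42.45

42.45 dB


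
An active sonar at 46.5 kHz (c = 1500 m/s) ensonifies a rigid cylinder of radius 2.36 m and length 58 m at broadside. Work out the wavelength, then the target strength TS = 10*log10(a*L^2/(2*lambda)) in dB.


Step 1: lambda = c/f = 1500/46500 = 0.03226 m
Step 2: TS = 10*log10(a*L^2/(2*lambda)) = 10*log10(2.36*58^2/(2*0.03226)) = 50.9

50.9 dB


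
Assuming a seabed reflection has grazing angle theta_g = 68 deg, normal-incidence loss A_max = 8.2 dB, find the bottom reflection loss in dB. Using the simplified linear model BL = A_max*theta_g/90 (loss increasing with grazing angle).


BL = A_max * theta_g / 90 = 8.2 * 68 / 90 = 6.2

6.2 dB


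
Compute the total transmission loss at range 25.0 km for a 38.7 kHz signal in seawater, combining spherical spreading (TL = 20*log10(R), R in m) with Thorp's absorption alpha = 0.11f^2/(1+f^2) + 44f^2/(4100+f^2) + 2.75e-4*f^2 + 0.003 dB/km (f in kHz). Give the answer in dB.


Step 1 (Thorp): alpha = 0.11*1497.69/(1+1497.69) + 44*1497.69/(4100+1497.69) + 2.75e-4*1497.69 + 0.003 = 12.2972 dB/km
Step 2: TL_spread = 20*log10(25000) = 87.96 dB
Step 3: TL_abs = alpha*R = 12.2972 * 25.0 = 307.43 dB
Step 4: TL_total = 87.96 + 307.43 = 395.39

395.39 dB


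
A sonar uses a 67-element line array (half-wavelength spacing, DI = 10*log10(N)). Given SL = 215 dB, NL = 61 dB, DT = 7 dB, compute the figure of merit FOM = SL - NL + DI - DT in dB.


Step 1: DI = 10*log10(67) = 18.26 dB
Step 2: FOM = SL - NL + DI - DT = 215 - 61 + 18.26 - 7 = 165.26

165.26 dB


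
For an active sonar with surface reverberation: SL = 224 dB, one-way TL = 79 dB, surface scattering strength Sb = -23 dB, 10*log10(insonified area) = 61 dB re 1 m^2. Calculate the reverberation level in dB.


RL = SL - 2*TL + Sb + 10*log10(A) = 224 - 2*79 + (-23) + 61 = 104

104 dB


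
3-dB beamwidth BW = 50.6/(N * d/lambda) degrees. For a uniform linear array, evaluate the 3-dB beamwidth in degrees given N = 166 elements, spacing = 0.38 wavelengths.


BW = 50.6 / (166 * 0.38) = 50.6 / 63.08 = 0.8

0.8 deg


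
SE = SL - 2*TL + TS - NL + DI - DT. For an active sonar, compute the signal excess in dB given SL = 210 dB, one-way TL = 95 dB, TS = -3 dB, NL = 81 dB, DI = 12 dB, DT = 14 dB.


SE = SL - 2*TL + TS - NL + DI - DT = 210 - 2*95 + (-3) - 81 + 12 - 14 = -66

-66 dB


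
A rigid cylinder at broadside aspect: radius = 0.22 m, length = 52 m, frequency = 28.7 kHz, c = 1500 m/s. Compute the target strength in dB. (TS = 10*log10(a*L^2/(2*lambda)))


37.55 dB


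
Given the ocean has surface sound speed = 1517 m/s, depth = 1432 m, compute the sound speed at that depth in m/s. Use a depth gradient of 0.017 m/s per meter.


1541.344 m/s


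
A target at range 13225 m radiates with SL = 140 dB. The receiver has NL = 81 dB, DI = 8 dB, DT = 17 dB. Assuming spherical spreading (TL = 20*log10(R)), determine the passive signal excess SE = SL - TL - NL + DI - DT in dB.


-32.43 dB


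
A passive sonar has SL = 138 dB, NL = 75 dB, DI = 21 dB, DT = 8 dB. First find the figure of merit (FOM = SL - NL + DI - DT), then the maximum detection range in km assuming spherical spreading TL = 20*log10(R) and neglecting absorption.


Step 1: FOM = SL - NL + DI - DT = 138 - 75 + 21 - 8 = 76 dB
Step 2: at max range FOM = TL = 20*log10(R), so R = 10^(76/20) = 6309.57 m = 6.31 km

6.31 km
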